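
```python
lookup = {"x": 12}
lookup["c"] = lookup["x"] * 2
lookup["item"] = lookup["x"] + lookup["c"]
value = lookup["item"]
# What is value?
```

Trace:
`lookup = {"x": 12}` → lookup = {'x': 12}
`lookup["c"] = lookup["x"] * 2` → lookup = {'x': 12, 'c': 24}
`lookup["item"] = lookup["x"] + lookup["c"]` → lookup = {'x': 12, 'c': 24, 'item': 36}
`value = lookup["item"]` → value = 36
So value = 36

Answer: 36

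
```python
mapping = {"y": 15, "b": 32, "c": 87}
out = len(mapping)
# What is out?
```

Trace:
`mapping = {"y": 15, "b": 32, "c": 87}` → mapping = {'y': 15, 'b': 32, 'c': 87}
`out = len(mapping)` → out = 3
So out = 3

Answer: 3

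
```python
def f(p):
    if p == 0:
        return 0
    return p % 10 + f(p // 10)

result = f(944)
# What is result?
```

Sum of digits of 944: 4 + 4 + 9 = 17

Answer: 17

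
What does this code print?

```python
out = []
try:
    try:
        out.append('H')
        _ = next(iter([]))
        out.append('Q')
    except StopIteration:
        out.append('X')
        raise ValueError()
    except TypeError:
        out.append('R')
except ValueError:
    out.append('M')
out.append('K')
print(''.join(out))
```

Execution trace: 'H' (inner try body) → 'X' (inner except StopIteration) → 'M' (outer except ValueError) → 'K' (after the try/except). Output: HXMK

Answer: HXMK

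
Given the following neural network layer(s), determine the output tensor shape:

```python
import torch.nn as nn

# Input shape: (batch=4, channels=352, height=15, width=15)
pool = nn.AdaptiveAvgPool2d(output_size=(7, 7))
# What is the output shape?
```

Input: (4, 352, 15, 15) -> Output: (4, 352, 7, 7)

Answer: (4, 352, 7, 7)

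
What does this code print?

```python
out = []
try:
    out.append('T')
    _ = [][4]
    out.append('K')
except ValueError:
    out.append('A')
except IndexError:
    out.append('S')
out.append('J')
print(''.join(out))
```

Execution trace: 'T' (try body) → 'S' (except IndexError) → 'J' (after the try/except). Output: TSJ

Answer: TSJ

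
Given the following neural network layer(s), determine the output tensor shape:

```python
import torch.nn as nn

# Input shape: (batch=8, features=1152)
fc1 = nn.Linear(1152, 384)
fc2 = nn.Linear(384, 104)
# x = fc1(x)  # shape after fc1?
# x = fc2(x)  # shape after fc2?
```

Input: (8, 1152) -> after fc1: (8, 384) -> Output: (8, 104)

Answer: (8, 104)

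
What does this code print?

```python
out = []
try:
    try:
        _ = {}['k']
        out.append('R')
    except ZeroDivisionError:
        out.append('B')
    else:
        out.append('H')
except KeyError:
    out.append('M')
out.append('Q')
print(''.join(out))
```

Execution trace: 'M' (outer except KeyError) → 'Q' (after the try/except). Output: MQ

Answer: MQ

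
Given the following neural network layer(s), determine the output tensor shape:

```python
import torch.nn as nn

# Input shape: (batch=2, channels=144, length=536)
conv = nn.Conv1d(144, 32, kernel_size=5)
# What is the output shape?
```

Input: (2, 144, 536) -> Output: (2, 32, 532)

Answer: (2, 32, 532)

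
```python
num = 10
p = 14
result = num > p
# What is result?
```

Trace:
`num = 10` → num = 10
`p = 14` → p = 14
`result = num > p` → result = False
So result = False

Answer: False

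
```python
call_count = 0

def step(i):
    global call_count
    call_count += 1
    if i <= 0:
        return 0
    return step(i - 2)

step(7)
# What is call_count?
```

Linear recursion stepping by 2: 5 calls from i=7 down to ≤0.

Answer: 5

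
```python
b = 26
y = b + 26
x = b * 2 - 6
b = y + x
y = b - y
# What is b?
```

Trace:
`b = 26` → b = 26
`y = b + 26` → y = 52
`x = b * 2 - 6` → x = 46
`b = y + x` → b = 98
`y = b - y` → y = 46
So b = 98

Answer: 98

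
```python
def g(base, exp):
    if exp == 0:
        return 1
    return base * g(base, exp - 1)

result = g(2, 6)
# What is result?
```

g(2, 6) = 2 * 2 * 2 * 2 * 2 * 2 = 64

Answer: 64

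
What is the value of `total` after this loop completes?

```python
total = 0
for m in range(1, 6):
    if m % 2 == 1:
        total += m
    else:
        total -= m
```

Add odd, subtract even
`total` takes the values: 0 → 1 → -1 → 2 → -2 → 3

Answer: 3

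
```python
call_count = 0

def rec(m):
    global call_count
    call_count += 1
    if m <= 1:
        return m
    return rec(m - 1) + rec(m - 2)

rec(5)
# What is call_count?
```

Calls(m) = 1 + Calls(m-1) + Calls(m-2); Calls(0)=Calls(1)=1. For m=5 this gives 15.

Answer: 15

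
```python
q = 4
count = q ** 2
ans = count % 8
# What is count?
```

Trace:
`q = 4` → q = 4
`count = q ** 2` → count = 16
`ans = count % 8` → ans = 0
So count = 16

Answer: 16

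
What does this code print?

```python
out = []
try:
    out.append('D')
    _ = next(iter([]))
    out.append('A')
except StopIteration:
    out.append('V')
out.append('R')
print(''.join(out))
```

Execution trace: 'D' (try body) → 'V' (except StopIteration) → 'R' (after the try/except). Output: DVR

Answer: DVR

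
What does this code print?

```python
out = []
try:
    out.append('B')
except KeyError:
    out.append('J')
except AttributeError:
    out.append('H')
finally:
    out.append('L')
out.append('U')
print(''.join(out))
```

Execution trace: 'B' (try body, no exception) → 'L' (finally) → 'U' (after the try/except). Output: BLU

Answer: BLU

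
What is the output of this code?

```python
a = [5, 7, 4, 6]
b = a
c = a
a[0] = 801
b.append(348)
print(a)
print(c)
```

Key concept: multiple aliases.
Step by step:
`a = [5, 7, 4, 6]` → a = [5, 7, 4, 6]
`b = a` → b = [5, 7, 4, 6] (same object as a)
`c = a` → c = [5, 7, 4, 6] (same object as a, b)
`a[0] = 801` → a = [801, 7, 4, 6] (same object as b, c); b = [801, 7, 4, 6] (same object as a, c); c = [801, 7, 4, 6] (same object as a, b)
`b.append(348)` → a = [801, 7, 4, 6, 348] (same object as b, c); b = [801, 7, 4, 6, 348] (same object as a, c); c = [801, 7, 4, 6, 348] (same object as a, b)
`print(a)` → prints [801, 7, 4, 6, 348]
`print(c)` → prints [801, 7, 4, 6, 348]

Answer:
[801, 7, 4, 6, 348]
[801, 7, 4, 6, 348]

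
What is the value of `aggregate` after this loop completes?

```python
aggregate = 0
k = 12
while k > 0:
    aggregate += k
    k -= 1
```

Sum 12 down to 1
`aggregate` takes the values: 0 → 12 → 23 → 33 → 42 → 50 → 57 → 63 → 68 → 72 → 75 → 77 → 78

Answer: 78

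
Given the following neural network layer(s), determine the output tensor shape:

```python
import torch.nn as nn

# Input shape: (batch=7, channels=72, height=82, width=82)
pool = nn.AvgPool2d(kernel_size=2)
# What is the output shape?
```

Input: (7, 72, 82, 82) -> Output: (7, 72, 41, 41)

Answer: (7, 72, 41, 41)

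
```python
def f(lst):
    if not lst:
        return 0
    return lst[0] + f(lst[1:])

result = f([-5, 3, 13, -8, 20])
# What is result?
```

(-5) + 3 + 13 + (-8) + 20 + 0 = 23

Answer: 23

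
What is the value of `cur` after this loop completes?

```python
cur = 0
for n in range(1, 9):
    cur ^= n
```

XOR of 1 to 8
`cur` takes the values: 0 → 1 → 3 → 0 → 4 → 1 → 7 → 0 → 8

Answer: 8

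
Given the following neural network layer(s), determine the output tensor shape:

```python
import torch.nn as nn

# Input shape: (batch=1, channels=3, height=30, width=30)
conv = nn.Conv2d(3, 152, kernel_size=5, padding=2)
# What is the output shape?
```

Input: (1, 3, 30, 30) -> Output: (1, 152, 30, 30)

Answer: (1, 152, 30, 30)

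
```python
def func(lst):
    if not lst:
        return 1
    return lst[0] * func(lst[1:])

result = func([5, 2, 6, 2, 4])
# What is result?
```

Product over [5, 2, 6, 2, 4] = 5 * 2 * 6 * 2 * 4 = 480

Answer: 480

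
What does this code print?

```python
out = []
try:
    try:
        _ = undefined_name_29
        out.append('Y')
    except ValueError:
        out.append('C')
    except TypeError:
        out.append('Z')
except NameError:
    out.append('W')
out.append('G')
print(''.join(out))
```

Execution trace: 'W' (outer except NameError) → 'G' (after the try/except). Output: WG

Answer: WG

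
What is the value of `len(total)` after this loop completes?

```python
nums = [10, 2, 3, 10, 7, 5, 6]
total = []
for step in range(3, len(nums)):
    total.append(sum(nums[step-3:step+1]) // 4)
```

Number of 4-element averages
`total` takes the values: [] → [6] → [6, 5] → [6, 5, 6] → [6, 5, 6, 7]
So `len(total)` = 4

Answer: 4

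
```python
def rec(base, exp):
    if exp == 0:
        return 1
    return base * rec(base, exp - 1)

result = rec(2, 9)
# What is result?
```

rec(2, 9) = 2 * 2 * 2 * 2 * 2 * 2 * 2 * 2 * 2 = 512

Answer: 512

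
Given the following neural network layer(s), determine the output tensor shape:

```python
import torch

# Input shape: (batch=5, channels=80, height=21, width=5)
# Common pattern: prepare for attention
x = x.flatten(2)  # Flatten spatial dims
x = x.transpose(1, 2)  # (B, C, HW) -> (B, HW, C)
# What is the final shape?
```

Input: (5, 80, 21, 5) -> after flatten(2): (5, 80, 105) -> Output: (5, 105, 80)

Answer: (5, 105, 80)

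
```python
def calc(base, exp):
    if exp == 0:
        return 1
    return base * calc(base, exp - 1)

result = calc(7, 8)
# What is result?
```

calc(7, 8) = 7 * 7 * 7 * 7 * 7 * 7 * 7 * 7 = 5764801

Answer: 5764801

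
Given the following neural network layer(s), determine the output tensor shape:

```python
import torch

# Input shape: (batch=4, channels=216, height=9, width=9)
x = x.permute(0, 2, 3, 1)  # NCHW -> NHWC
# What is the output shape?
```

Input: (4, 216, 9, 9) -> Output: (4, 9, 9, 216)

Answer: (4, 9, 9, 216)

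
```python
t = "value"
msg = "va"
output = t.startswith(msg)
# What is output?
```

Trace:
`t = "value"` → t = 'value'
`msg = "va"` → msg = 'va'
`output = t.startswith(msg)` → output = True
So output = True

Answer: True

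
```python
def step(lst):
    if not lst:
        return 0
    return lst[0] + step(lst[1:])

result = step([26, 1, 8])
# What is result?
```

26 + 1 + 8 + 0 = 35

Answer: 35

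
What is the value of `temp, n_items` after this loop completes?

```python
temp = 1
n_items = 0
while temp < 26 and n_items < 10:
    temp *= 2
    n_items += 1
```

Double until >= 26 or 10 iterations
`temp, n_items` takes the values: (1, 0) → (2, 0) → (2, 1) → (4, 1) → (4, 2) → (8, 2) → (8, 3) → (16, 3) → (16, 4) → (32, 4) → (32, 5)

Answer: 32, 5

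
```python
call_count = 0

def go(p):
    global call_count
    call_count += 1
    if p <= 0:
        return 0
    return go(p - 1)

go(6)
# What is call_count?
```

Linear recursion stepping by 1: 7 calls from p=6 down to ≤0.

Answer: 7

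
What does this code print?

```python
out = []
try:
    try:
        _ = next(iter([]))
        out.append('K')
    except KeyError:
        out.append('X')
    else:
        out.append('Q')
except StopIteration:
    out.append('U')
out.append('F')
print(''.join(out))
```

Execution trace: 'U' (outer except StopIteration) → 'F' (after the try/except). Output: UF

Answer: UF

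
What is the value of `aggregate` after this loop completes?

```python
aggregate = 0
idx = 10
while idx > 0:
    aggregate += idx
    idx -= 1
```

Sum 10 down to 1
`aggregate` takes the values: 0 → 10 → 19 → 27 → 34 → 40 → 45 → 49 → 52 → 54 → 55

Answer: 55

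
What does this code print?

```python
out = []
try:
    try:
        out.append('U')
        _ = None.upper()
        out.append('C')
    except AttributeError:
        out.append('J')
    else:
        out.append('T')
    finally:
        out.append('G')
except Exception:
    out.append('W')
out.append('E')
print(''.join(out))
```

Execution trace: 'U' (inner try body) → 'J' (inner except AttributeError) → 'G' (inner finally) → 'E' (after the try/except). Output: UJGE

Answer: UJGE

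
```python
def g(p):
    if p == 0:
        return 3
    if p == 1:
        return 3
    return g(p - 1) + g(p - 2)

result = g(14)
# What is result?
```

Build up from base cases: g(0)=3, g(1)=3, g(2)=6, g(3)=9, g(4)=15, g(5)=24, g(6)=39, ..., g(14)=1830

Answer: 1830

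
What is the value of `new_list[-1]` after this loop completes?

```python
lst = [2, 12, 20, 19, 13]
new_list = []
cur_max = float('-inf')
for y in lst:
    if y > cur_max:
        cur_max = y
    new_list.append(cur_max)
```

Running max ends at 20
`new_list` takes the values: [] → [2] → [2, 12] → [2, 12, 20] → [2, 12, 20, 20] → [2, 12, 20, 20, 20]
So `new_list[-1]` = 20

Answer: 20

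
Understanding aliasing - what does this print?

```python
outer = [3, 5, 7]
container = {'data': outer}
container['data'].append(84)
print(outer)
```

Key concept: dict holds reference to list.
Step by step:
`outer = [3, 5, 7]` → outer = [3, 5, 7]
`container = {'data': outer}` → container = {'data': [3, 5, 7]}
`container['data'].append(84)` → outer = [3, 5, 7, 84]; container = {'data': [3, 5, 7, 84]}
`print(outer)` → prints [3, 5, 7, 84]

Answer: [3, 5, 7, 84]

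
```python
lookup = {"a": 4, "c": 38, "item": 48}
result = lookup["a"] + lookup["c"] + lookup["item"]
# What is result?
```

Trace:
`lookup = {"a": 4, "c": 38, "item": 48}` → lookup = {'a': 4, 'c': 38, 'item': 48}
`result = lookup["a"] + lookup["c"] + lookup["item"]` → result = 90
So result = 90

Answer: 90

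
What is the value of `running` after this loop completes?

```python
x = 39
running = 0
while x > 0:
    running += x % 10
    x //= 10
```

Sum digits of 39
`running` takes the values: 0 → 9 → 12

Answer: 12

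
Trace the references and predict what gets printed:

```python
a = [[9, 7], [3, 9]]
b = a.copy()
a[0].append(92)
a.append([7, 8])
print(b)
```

Key concept: shallow copy with nested lists.
Step by step:
`a = [[9, 7], [3, 9]]` → a = [[9, 7], [3, 9]]
`b = a.copy()` → b = [[9, 7], [3, 9]]
`a[0].append(92)` → a = [[9, 7, 92], [3, 9]]; b = [[9, 7, 92], [3, 9]]
`a.append([7, 8])` → a = [[9, 7, 92], [3, 9], [7, 8]]
`print(b)` → prints [[9, 7, 92], [3, 9]]

Answer: [[9, 7, 92], [3, 9]]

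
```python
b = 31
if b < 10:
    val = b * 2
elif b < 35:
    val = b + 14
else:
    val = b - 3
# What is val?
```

Trace:
`b = 31` → b = 31
`if b < 10: ...` → b < 10 is False, b < 35 is True → val = 45
So val = 45

Answer: 45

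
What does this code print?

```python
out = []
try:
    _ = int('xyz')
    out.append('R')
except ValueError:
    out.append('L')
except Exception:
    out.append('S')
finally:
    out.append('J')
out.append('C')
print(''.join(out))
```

Execution trace: 'L' (except ValueError) → 'J' (finally) → 'C' (after the try/except). Output: LJC

Answer: LJC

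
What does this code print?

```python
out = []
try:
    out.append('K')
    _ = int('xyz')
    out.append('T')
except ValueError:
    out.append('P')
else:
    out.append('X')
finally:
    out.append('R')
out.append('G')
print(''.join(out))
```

Execution trace: 'K' (try body) → 'P' (except ValueError) → 'R' (finally) → 'G' (after the try/except). Output: KPRG

Answer: KPRG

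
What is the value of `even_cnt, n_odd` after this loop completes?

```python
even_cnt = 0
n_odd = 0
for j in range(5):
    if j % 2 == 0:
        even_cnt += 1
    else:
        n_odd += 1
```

Count evens and odds in range(5)
`even_cnt, n_odd` takes the values: (0, 0) → (1, 0) → (1, 1) → (2, 1) → (2, 2) → (3, 2)

Answer: 3, 2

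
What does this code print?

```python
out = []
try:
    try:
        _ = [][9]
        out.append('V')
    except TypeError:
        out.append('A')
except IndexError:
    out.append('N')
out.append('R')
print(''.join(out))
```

Execution trace: 'N' (outer except IndexError) → 'R' (after the try/except). Output: NR

Answer: NR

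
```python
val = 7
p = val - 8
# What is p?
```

Trace:
`val = 7` → val = 7
`p = val - 8` → p = -1
So p = -1

Answer: -1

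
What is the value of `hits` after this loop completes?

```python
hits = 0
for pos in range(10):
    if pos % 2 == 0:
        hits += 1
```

Count numbers divisible by 2 in range(10)
`hits` takes the values: 0 → 1 → 2 → 3 → 4 → 5

Answer: 5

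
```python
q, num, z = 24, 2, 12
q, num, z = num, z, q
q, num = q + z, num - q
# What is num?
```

Trace:
`q, num, z = 24, 2, 12` → q = 24; num = 2; z = 12
`q, num, z = num, z, q` → q = 2; num = 12; z = 24
`q, num = q + z, num - q` → q = 26; num = 10
So num = 10

Answer: 10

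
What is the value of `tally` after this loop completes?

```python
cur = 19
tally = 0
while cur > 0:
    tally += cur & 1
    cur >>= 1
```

Count set bits in 19 (binary: 0b10011)
`tally` takes the values: 0 → 1 → 2 → 3

Answer: 3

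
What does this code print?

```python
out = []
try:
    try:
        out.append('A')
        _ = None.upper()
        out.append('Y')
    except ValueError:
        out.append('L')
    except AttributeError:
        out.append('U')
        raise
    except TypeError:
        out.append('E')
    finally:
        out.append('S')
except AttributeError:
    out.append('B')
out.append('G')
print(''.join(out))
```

Execution trace: 'A' (inner try body) → 'U' (inner except AttributeError) → 'S' (inner finally) → 'B' (outer except AttributeError) → 'G' (after the try/except). Output: AUSBG

Answer: AUSBG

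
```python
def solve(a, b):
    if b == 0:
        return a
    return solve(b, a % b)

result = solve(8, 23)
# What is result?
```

solve(8, 23) -> solve(23, 8) -> solve(8, 7) -> solve(7, 1) -> solve(1, 0) -> 1

Answer: 1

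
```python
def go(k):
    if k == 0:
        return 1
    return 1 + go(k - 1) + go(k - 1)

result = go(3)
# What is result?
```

go(k) = 1 + 2·go(k-1), go(0)=1. Closed form: (1+1)·2^3 - 1 = 15.

Answer: 15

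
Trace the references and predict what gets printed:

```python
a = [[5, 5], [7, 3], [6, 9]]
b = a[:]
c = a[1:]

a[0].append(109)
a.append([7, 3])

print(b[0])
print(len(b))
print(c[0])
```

Key concept: slice with nested mutation.
Step by step:
`a = [[5, 5], [7, 3], [6, 9]]` → a = [[5, 5], [7, 3], [6, 9]]
`b = a[:]` → b = [[5, 5], [7, 3], [6, 9]]
`c = a[1:]` → c = [[7, 3], [6, 9]]
`a[0].append(109)` → a = [[5, 5, 109], [7, 3], [6, 9]]; b = [[5, 5, 109], [7, 3], [6, 9]]
`a.append([7, 3])` → a = [[5, 5, 109], [7, 3], [6, 9], [7, 3]]
`print(b[0])` → prints [5, 5, 109]
`print(len(b))` → prints 3
`print(c[0])` → prints [7, 3]

Answer:
[5, 5, 109]
3
[7, 3]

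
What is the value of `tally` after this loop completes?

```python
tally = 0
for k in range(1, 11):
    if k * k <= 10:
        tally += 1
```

Count numbers where k² ≤ 10
`tally` takes the values: 0 → 1 → 2 → 3

Answer: 3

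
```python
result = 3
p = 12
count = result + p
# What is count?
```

Trace:
`result = 3` → result = 3
`p = 12` → p = 12
`count = result + p` → count = 15
So count = 15

Answer: 15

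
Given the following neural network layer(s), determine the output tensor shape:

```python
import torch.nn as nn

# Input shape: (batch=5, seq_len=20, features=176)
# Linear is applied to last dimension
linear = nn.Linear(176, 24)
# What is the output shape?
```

Input: (5, 20, 176) -> Output: (5, 20, 24)

Answer: (5, 20, 24)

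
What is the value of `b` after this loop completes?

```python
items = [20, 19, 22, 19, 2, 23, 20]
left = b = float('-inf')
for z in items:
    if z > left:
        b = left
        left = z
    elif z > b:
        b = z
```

Second largest (with repeats) in [20, 19, 22, 19, 2, 23, 20]
`b` takes the values: -inf → 19 → 20 → 22

Answer: 22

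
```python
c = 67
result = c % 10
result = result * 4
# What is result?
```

Trace:
`c = 67` → c = 67
`result = c % 10` → result = 7
`result = result * 4` → result = 28
So result = 28

Answer: 28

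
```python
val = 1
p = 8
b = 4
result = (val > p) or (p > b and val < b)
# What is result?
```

Trace:
`val = 1` → val = 1
`p = 8` → p = 8
`b = 4` → b = 4
`result = (val > p) or (p > b and val < b)` → result = True
So result = True

Answer: True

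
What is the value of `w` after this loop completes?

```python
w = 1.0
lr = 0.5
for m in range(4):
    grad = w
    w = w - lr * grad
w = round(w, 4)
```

Gradient descent: w = 1.0 * (1 - 0.5)^4
`w` takes the values: 1.0 → 0.5 → 0.25 → 0.125 → 0.0625

Answer: 0.0625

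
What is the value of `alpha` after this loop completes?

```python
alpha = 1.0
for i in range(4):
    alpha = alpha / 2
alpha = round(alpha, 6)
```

Halving LR 4 times: 1 / 2^4
`alpha` takes the values: 1.0 → 0.5 → 0.25 → 0.125 → 0.0625

Answer: 0.0625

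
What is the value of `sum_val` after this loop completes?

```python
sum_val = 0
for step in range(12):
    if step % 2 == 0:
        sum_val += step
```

Sum of even numbers 0 to 11
`sum_val` takes the values: 0 → 2 → 6 → 12 → 20 → 30

Answer: 30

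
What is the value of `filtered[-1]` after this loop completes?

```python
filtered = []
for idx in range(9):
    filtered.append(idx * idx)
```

Last element of squares 0 to 8
`filtered` takes the values: [] → [0] → [0, 1] → [0, 1, 4] → [0, 1, 4, 9] → [0, 1, 4, 9, 16] → [0, 1, 4, 9, 16, 25] → [0, 1, 4, 9, 16, 25, 36] → [0, 1, 4, 9, 16, 25, 36, 49] → [0, 1, 4, 9, 16, 25, 36, 49, 64]
So `filtered[-1]` = 64

Answer: 64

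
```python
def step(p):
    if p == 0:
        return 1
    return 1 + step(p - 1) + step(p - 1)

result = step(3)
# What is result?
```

step(p) = 1 + 2·step(p-1), step(0)=1. Closed form: (1+1)·2^3 - 1 = 15.

Answer: 15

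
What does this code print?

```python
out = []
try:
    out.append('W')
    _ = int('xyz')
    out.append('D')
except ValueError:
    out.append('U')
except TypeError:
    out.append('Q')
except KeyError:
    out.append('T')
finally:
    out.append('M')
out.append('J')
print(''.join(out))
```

Execution trace: 'W' (try body) → 'U' (except ValueError) → 'M' (finally) → 'J' (after the try/except). Output: WUMJ

Answer: WUMJ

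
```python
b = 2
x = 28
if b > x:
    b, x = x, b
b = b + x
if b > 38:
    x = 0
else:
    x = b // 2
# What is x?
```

Trace:
`b = 2` → b = 2
`x = 28` → x = 28
`if b > x: ...` → b > x is False → no variable changes
`b = b + x` → b = 30
`if b > 38: ...` → b > 38 is False, take else branch → x = 15
So x = 15

Answer: 15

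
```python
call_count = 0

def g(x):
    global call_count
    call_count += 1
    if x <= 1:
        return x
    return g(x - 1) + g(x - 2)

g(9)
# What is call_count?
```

Calls(x) = 1 + Calls(x-1) + Calls(x-2); Calls(0)=Calls(1)=1. For x=9 this gives 109.

Answer: 109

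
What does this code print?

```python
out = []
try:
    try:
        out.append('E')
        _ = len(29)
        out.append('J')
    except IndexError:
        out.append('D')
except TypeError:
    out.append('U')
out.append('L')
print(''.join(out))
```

Execution trace: 'E' (inner try body) → 'U' (outer except TypeError) → 'L' (after the try/except). Output: EUL

Answer: EUL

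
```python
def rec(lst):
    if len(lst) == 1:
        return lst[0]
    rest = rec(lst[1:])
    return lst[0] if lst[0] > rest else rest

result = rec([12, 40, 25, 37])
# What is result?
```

Recursive max over [12, 40, 25, 37] = 40

Answer: 40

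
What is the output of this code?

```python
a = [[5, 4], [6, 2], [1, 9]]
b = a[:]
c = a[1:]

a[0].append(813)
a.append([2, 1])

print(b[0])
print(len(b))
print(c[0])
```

Key concept: slice with nested mutation.
Step by step:
`a = [[5, 4], [6, 2], [1, 9]]` → a = [[5, 4], [6, 2], [1, 9]]
`b = a[:]` → b = [[5, 4], [6, 2], [1, 9]]
`c = a[1:]` → c = [[6, 2], [1, 9]]
`a[0].append(813)` → a = [[5, 4, 813], [6, 2], [1, 9]]; b = [[5, 4, 813], [6, 2], [1, 9]]
`a.append([2, 1])` → a = [[5, 4, 813], [6, 2], [1, 9], [2, 1]]
`print(b[0])` → prints [5, 4, 813]
`print(len(b))` → prints 3
`print(c[0])` → prints [6, 2]

Answer:
[5, 4, 813]
3
[6, 2]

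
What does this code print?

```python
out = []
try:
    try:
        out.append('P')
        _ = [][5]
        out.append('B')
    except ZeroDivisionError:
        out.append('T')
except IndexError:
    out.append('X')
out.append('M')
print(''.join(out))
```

Execution trace: 'P' (try body) → 'X' (outer except IndexError) → 'M' (after the try/except). Output: PXM

Answer: PXM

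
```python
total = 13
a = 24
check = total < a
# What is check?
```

Trace:
`total = 13` → total = 13
`a = 24` → a = 24
`check = total < a` → check = True
So check = True

Answer: True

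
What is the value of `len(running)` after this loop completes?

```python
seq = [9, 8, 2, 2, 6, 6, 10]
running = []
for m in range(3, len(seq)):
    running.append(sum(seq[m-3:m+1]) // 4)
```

Number of 4-element averages
`running` takes the values: [] → [5] → [5, 4] → [5, 4, 4] → [5, 4, 4, 6]
So `len(running)` = 4

Answer: 4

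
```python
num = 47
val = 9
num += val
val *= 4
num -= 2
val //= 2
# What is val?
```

Trace:
`num = 47` → num = 47
`val = 9` → val = 9
`num += val` → num = 56
`val *= 4` → val = 36
`num -= 2` → num = 54
`val //= 2` → val = 18
So val = 18

Answer: 18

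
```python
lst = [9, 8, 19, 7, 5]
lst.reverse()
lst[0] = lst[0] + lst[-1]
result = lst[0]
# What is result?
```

Trace:
`lst = [9, 8, 19, 7, 5]` → lst = [9, 8, 19, 7, 5]
`lst.reverse()` → lst = [5, 7, 19, 8, 9]
`lst[0] = lst[0] + lst[-1]` → lst = [14, 7, 19, 8, 9]
`result = lst[0]` → result = 14
So result = 14

Answer: 14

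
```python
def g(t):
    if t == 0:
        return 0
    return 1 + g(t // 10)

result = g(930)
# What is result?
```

Count of digits of 930: 3

Answer: 3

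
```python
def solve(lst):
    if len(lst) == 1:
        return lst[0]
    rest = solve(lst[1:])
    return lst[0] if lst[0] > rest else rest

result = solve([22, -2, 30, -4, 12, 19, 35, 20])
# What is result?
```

Recursive max over [22, -2, 30, -4, 12, 19, 35, 20] = 35

Answer: 35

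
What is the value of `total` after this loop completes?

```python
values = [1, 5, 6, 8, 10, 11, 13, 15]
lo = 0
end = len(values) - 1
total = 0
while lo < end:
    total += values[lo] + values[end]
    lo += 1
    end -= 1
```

Sum of pairs from ends
`total` takes the values: 0 → 16 → 34 → 51 → 69

Answer: 69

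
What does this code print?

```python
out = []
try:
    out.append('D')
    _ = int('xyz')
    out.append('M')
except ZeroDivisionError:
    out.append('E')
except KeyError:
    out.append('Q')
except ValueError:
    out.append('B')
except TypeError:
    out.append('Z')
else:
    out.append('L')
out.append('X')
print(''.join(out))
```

Execution trace: 'D' (try body) → 'B' (except ValueError) → 'X' (after the try/except). Output: DBX

Answer: DBX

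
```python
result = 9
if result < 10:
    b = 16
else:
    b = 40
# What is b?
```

Trace:
`result = 9` → result = 9
`if result < 10: ...` → result < 10 is True → b = 16
So b = 16

Answer: 16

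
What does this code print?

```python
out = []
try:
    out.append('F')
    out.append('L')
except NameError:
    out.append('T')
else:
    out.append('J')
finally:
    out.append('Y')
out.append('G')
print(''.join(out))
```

Execution trace: 'F' (try body) → 'L' (try body, no exception) → 'J' (else) → 'Y' (finally) → 'G' (after the try/except). Output: FLJYG

Answer: FLJYG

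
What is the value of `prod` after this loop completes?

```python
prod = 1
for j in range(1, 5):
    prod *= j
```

4! = 24
`prod` takes the values: 1 → 2 → 6 → 24

Answer: 24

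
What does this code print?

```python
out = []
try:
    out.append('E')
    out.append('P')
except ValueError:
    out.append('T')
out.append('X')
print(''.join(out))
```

Execution trace: 'E' (try body) → 'P' (try body, no exception) → 'X' (after the try/except). Output: EPX

Answer: EPX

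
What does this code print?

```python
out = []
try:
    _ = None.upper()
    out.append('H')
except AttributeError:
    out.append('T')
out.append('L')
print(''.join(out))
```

Execution trace: 'T' (except AttributeError) → 'L' (after the try/except). Output: TL

Answer: TL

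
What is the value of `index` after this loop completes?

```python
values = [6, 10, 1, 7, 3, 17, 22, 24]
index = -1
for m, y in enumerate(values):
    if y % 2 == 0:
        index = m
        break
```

First even number index in [6, 10, 1, 7, 3, 17, 22, 24]
`index` takes the values: -1 → 0

Answer: 0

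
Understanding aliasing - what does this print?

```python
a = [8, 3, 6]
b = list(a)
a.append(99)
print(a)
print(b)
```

Key concept: list() constructor creates copy.
Step by step:
`a = [8, 3, 6]` → a = [8, 3, 6]
`b = list(a)` → b = [8, 3, 6]
`a.append(99)` → a = [8, 3, 6, 99]
`print(a)` → prints [8, 3, 6, 99]
`print(b)` → prints [8, 3, 6]

Answer:
[8, 3, 6, 99]
[8, 3, 6]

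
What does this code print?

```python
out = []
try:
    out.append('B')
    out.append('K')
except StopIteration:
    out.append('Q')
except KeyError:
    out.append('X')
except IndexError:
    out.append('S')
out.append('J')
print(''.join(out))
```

Execution trace: 'B' (try body) → 'K' (try body, no exception) → 'J' (after the try/except). Output: BKJ

Answer: BKJ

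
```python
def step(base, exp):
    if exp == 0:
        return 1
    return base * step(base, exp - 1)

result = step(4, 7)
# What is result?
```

step(4, 7) = 4 * 4 * 4 * 4 * 4 * 4 * 4 = 16384

Answer: 16384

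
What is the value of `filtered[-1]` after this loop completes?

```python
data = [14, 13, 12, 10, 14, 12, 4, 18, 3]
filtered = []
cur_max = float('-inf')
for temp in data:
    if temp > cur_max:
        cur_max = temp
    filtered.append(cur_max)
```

Running max ends at 18
`filtered` takes the values: [] → [14] → [14, 14] → [14, 14, 14] → [14, 14, 14, 14] → [14, 14, 14, 14, 14] → [14, 14, 14, 14, 14, 14] → [14, 14, 14, 14, 14, 14, 14] → [14, 14, 14, 14, 14, 14, 14, 18] → [14, 14, 14, 14, 14, 14, 14, 18, 18]
So `filtered[-1]` = 18

Answer: 18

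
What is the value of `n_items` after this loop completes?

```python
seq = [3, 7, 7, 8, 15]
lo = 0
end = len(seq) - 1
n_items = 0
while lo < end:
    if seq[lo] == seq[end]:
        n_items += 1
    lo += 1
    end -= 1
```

Count matching pairs from ends
`n_items` takes the values: 0

Answer: 0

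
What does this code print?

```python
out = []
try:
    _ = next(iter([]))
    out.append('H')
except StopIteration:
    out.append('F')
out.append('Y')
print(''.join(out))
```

Execution trace: 'F' (except StopIteration) → 'Y' (after the try/except). Output: FY

Answer: FY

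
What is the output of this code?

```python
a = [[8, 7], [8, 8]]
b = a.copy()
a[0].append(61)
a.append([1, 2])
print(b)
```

Key concept: shallow copy with nested lists.
Step by step:
`a = [[8, 7], [8, 8]]` → a = [[8, 7], [8, 8]]
`b = a.copy()` → b = [[8, 7], [8, 8]]
`a[0].append(61)` → a = [[8, 7, 61], [8, 8]]; b = [[8, 7, 61], [8, 8]]
`a.append([1, 2])` → a = [[8, 7, 61], [8, 8], [1, 2]]
`print(b)` → prints [[8, 7, 61], [8, 8]]

Answer: [[8, 7, 61], [8, 8]]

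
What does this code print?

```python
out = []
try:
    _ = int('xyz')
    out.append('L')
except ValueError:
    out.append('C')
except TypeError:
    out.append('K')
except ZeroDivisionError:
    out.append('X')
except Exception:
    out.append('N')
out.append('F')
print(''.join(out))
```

Execution trace: 'C' (except ValueError) → 'F' (after the try/except). Output: CF

Answer: CF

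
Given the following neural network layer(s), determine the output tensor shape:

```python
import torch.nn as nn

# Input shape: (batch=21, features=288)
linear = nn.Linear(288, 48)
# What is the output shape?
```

Input: (21, 288) -> Output: (21, 48)

Answer: (21, 48)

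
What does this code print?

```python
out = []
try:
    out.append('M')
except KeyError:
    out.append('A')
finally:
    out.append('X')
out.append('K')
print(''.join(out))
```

Execution trace: 'M' (try body, no exception) → 'X' (finally) → 'K' (after the try/except). Output: MXK

Answer: MXK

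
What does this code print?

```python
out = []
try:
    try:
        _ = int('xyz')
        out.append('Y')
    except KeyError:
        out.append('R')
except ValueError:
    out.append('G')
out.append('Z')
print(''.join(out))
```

Execution trace: 'G' (outer except ValueError) → 'Z' (after the try/except). Output: GZ

Answer: GZ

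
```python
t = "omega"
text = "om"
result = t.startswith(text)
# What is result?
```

Trace:
`t = "omega"` → t = 'omega'
`text = "om"` → text = 'om'
`result = t.startswith(text)` → result = True
So result = True

Answer: True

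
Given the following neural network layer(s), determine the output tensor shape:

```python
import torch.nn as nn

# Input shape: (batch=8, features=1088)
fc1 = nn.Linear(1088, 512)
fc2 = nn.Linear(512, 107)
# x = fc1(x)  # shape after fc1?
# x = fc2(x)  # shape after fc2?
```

Input: (8, 1088) -> after fc1: (8, 512) -> Output: (8, 107)

Answer: (8, 107)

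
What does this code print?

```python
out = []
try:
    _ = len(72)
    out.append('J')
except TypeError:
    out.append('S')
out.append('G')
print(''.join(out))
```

Execution trace: 'S' (except TypeError) → 'G' (after the try/except). Output: SG

Answer: SG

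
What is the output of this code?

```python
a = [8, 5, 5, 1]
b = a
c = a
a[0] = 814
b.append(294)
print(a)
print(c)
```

Key concept: multiple aliases.
Step by step:
`a = [8, 5, 5, 1]` → a = [8, 5, 5, 1]
`b = a` → b = [8, 5, 5, 1] (same object as a)
`c = a` → c = [8, 5, 5, 1] (same object as a, b)
`a[0] = 814` → a = [814, 5, 5, 1] (same object as b, c); b = [814, 5, 5, 1] (same object as a, c); c = [814, 5, 5, 1] (same object as a, b)
`b.append(294)` → a = [814, 5, 5, 1, 294] (same object as b, c); b = [814, 5, 5, 1, 294] (same object as a, c); c = [814, 5, 5, 1, 294] (same object as a, b)
`print(a)` → prints [814, 5, 5, 1, 294]
`print(c)` → prints [814, 5, 5, 1, 294]

Answer:
[814, 5, 5, 1, 294]
[814, 5, 5, 1, 294]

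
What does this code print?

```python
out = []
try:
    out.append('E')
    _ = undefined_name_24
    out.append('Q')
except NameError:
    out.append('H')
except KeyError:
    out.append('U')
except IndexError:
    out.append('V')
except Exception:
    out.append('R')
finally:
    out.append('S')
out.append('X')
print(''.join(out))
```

Execution trace: 'E' (try body) → 'H' (except NameError) → 'S' (finally) → 'X' (after the try/except). Output: EHSX

Answer: EHSX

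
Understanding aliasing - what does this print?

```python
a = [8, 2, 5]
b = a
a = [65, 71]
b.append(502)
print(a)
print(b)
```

Key concept: rebinding vs mutation: a is rebound to a new list, b still points at the original.
Step by step:
`a = [8, 2, 5]` → a = [8, 2, 5]
`b = a` → b = [8, 2, 5] (same object as a)
`a = [65, 71]` → a = [65, 71]
`b.append(502)` → b = [8, 2, 5, 502]
`print(a)` → prints [65, 71]
`print(b)` → prints [8, 2, 5, 502]

Answer:
[65, 71]
[8, 2, 5, 502]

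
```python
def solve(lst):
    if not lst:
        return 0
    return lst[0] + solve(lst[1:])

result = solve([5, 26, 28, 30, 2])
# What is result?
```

5 + 26 + 28 + 30 + 2 + 0 = 91

Answer: 91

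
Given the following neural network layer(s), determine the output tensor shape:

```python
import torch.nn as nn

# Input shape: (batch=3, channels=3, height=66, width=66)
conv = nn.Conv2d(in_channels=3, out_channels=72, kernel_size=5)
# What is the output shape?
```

Input: (3, 3, 66, 66) -> Output: (3, 72, 62, 62)

Answer: (3, 72, 62, 62)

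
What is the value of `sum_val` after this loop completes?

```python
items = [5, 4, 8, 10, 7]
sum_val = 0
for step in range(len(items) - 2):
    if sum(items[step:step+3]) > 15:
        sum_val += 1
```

Count windows with sum > 15
`sum_val` takes the values: 0 → 1 → 2 → 3

Answer: 3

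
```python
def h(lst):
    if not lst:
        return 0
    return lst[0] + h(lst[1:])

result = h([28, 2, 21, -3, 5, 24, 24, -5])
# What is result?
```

28 + 2 + 21 + (-3) + 5 + 24 + 24 + (-5) + 0 = 96

Answer: 96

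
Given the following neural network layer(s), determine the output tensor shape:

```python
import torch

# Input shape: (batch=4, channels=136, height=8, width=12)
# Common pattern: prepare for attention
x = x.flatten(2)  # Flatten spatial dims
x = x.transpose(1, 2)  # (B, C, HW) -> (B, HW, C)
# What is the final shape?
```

Input: (4, 136, 8, 12) -> after flatten(2): (4, 136, 96) -> Output: (4, 96, 136)

Answer: (4, 96, 136)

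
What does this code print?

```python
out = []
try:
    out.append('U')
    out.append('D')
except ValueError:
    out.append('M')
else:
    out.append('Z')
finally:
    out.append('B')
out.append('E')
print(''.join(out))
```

Execution trace: 'U' (try body) → 'D' (try body, no exception) → 'Z' (else) → 'B' (finally) → 'E' (after the try/except). Output: UDZBE

Answer: UDZBE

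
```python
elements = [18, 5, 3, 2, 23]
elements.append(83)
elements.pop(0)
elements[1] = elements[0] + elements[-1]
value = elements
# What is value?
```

Trace:
`elements = [18, 5, 3, 2, 23]` → elements = [18, 5, 3, 2, 23]
`elements.append(83)` → elements = [18, 5, 3, 2, 23, 83]
`elements.pop(0)` → elements = [5, 3, 2, 23, 83]
`elements[1] = elements[0] + elements[-1]` → elements = [5, 88, 2, 23, 83]
`value = elements` → value = [5, 88, 2, 23, 83]
So value = [5, 88, 2, 23, 83]

Answer: [5, 88, 2, 23, 83]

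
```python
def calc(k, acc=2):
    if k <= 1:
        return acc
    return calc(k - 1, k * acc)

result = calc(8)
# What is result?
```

Accumulator trace (n, acc): (8, 2) -> (7, 16) -> (6, 112) -> (5, 672) -> (4, 3360) -> (3, 13440) -> (2, 40320) -> (1, 80640) -> return 80640

Answer: 80640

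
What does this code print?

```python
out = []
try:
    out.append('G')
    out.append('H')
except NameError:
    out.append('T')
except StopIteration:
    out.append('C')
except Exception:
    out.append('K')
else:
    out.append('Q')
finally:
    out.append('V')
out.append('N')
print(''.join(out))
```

Execution trace: 'G' (try body) → 'H' (try body, no exception) → 'Q' (else) → 'V' (finally) → 'N' (after the try/except). Output: GHQVN

Answer: GHQVN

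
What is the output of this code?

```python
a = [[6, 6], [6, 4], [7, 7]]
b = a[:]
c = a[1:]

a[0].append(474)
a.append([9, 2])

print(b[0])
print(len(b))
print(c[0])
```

Key concept: slice with nested mutation.
Step by step:
`a = [[6, 6], [6, 4], [7, 7]]` → a = [[6, 6], [6, 4], [7, 7]]
`b = a[:]` → b = [[6, 6], [6, 4], [7, 7]]
`c = a[1:]` → c = [[6, 4], [7, 7]]
`a[0].append(474)` → a = [[6, 6, 474], [6, 4], [7, 7]]; b = [[6, 6, 474], [6, 4], [7, 7]]
`a.append([9, 2])` → a = [[6, 6, 474], [6, 4], [7, 7], [9, 2]]
`print(b[0])` → prints [6, 6, 474]
`print(len(b))` → prints 3
`print(c[0])` → prints [6, 4]

Answer:
[6, 6, 474]
3
[6, 4]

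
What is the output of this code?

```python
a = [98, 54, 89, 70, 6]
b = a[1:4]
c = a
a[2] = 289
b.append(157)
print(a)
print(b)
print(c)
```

Key concept: slice vs alias.
Step by step:
`a = [98, 54, 89, 70, 6]` → a = [98, 54, 89, 70, 6]
`b = a[1:4]` → b = [54, 89, 70]
`c = a` → c = [98, 54, 89, 70, 6] (same object as a)
`a[2] = 289` → a = [98, 54, 289, 70, 6] (same object as c); c = [98, 54, 289, 70, 6] (same object as a)
`b.append(157)` → b = [54, 89, 70, 157]
`print(a)` → prints [98, 54, 289, 70, 6]
`print(b)` → prints [54, 89, 70, 157]
`print(c)` → prints [98, 54, 289, 70, 6]

Answer:
[98, 54, 289, 70, 6]
[54, 89, 70, 157]
[98, 54, 289, 70, 6]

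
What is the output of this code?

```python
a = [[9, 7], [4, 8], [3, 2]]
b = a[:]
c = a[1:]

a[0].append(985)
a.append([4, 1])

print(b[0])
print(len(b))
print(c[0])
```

Key concept: slice with nested mutation.
Step by step:
`a = [[9, 7], [4, 8], [3, 2]]` → a = [[9, 7], [4, 8], [3, 2]]
`b = a[:]` → b = [[9, 7], [4, 8], [3, 2]]
`c = a[1:]` → c = [[4, 8], [3, 2]]
`a[0].append(985)` → a = [[9, 7, 985], [4, 8], [3, 2]]; b = [[9, 7, 985], [4, 8], [3, 2]]
`a.append([4, 1])` → a = [[9, 7, 985], [4, 8], [3, 2], [4, 1]]
`print(b[0])` → prints [9, 7, 985]
`print(len(b))` → prints 3
`print(c[0])` → prints [4, 8]

Answer:
[9, 7, 985]
3
[4, 8]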